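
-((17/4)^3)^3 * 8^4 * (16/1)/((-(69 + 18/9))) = 417562945.41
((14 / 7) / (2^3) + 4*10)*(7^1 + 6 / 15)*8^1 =11914 / 5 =2382.80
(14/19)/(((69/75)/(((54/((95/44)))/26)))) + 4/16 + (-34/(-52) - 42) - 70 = -47633791/431756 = -110.33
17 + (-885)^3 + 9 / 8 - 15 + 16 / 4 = -5545232943 / 8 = -693154117.88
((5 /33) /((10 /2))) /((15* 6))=1 /2970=0.00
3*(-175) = -525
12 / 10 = 6 / 5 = 1.20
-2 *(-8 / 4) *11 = 44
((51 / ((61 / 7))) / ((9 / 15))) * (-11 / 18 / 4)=-6545 / 4392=-1.49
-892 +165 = -727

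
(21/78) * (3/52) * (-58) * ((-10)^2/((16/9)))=-50.67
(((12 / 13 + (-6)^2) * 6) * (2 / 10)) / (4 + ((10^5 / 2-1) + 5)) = 72 / 81263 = 0.00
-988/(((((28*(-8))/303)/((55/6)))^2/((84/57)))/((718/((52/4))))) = -11078030975/896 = -12363873.86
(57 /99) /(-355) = -19 /11715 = -0.00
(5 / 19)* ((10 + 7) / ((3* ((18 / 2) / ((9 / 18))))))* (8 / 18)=170 / 4617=0.04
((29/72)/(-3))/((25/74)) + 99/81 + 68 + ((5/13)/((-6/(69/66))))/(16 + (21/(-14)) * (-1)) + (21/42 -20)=133299827/2702700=49.32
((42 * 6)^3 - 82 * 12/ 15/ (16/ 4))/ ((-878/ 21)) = -840157059/ 2195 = -382759.48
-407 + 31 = -376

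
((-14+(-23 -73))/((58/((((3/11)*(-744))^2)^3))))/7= -618208747499449221120/32693353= -18909310020891.68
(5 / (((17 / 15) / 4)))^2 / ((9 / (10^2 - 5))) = 950000 / 289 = 3287.20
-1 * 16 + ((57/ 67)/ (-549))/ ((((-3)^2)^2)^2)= -1287110755/ 80444421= -16.00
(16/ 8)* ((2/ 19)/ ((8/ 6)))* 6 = 18/ 19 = 0.95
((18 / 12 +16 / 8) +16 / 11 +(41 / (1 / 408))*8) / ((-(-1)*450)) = 2944237 / 9900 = 297.40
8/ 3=2.67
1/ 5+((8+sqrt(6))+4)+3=17.65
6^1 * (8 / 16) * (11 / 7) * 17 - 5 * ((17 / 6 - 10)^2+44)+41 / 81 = -898483 / 2268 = -396.16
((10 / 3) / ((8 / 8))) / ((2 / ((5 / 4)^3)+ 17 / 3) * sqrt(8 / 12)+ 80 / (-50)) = 1125000 / 5755081+ 1568125 * sqrt(6) / 5755081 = 0.86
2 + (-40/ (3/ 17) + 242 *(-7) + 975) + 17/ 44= -124513/ 132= -943.28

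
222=222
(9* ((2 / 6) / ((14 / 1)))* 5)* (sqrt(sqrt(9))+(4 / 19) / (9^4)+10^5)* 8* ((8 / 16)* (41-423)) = -47619738015280 / 290871-11460* sqrt(3) / 7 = -163717121.38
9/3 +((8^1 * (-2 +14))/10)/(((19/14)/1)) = 957/95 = 10.07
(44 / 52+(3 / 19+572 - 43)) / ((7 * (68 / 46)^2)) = 69251919 / 1998724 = 34.65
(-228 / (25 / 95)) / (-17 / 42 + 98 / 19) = -182.28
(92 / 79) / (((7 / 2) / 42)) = 1104 / 79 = 13.97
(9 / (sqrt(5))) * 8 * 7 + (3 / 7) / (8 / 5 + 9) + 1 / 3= 416 / 1113 + 504 * sqrt(5) / 5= 225.77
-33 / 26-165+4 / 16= -8633 / 52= -166.02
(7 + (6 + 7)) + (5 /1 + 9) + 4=38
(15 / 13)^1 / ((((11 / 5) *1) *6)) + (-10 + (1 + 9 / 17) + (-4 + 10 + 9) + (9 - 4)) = 56481 / 4862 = 11.62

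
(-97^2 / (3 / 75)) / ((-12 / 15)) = 1176125 / 4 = 294031.25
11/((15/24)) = 88/5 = 17.60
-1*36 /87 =-12 /29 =-0.41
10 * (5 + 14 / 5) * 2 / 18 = 8.67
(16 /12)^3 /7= 64 /189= 0.34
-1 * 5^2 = -25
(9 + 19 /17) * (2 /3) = 344 /51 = 6.75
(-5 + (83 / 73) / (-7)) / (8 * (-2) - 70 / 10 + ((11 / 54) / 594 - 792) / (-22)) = -169232976 / 426161225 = -0.40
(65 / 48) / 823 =65 / 39504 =0.00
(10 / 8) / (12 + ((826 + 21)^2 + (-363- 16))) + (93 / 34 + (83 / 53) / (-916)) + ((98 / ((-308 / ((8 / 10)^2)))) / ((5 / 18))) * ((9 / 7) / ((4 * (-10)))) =11217547888799689 / 4068530367495000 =2.76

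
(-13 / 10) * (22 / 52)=-11 / 20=-0.55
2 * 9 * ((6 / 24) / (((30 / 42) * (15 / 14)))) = 147 / 25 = 5.88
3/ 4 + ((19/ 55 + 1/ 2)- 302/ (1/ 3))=-198969/ 220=-904.40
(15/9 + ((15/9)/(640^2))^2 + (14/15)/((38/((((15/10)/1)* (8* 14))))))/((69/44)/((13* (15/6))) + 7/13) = 950635981703837/96280416092160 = 9.87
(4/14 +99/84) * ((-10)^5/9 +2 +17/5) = -20490037/1260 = -16261.93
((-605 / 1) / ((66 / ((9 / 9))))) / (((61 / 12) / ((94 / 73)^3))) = -91364240 / 23730037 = -3.85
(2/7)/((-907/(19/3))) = -38/19047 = -0.00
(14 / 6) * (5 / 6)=35 / 18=1.94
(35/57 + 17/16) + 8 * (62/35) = 505867/31920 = 15.85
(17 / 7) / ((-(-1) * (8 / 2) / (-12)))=-51 / 7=-7.29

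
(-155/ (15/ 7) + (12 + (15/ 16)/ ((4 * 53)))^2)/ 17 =2477381795/ 586788864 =4.22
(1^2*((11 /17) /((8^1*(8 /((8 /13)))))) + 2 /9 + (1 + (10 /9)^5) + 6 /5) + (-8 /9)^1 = 1687637207 /521993160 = 3.23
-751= -751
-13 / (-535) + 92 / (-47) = -48609 / 25145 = -1.93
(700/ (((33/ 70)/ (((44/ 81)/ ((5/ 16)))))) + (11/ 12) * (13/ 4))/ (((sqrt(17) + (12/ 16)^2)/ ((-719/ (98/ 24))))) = -97106.68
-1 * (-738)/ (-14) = -369/ 7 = -52.71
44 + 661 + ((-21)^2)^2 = 195186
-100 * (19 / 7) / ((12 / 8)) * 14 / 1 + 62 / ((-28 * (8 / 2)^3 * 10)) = -68096093 / 26880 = -2533.34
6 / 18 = 1 / 3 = 0.33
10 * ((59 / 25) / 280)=59 / 700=0.08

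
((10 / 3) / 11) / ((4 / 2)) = 5 / 33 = 0.15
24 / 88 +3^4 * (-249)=-221856 / 11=-20168.73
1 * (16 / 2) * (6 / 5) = 48 / 5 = 9.60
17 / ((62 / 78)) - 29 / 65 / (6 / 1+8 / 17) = 4725167 / 221650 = 21.32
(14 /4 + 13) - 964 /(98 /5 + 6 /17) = -13489 /424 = -31.81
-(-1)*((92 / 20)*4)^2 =8464 / 25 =338.56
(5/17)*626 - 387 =-3449/17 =-202.88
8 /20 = 2 /5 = 0.40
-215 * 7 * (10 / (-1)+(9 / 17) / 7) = 253915 / 17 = 14936.18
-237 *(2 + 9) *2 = -5214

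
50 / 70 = 5 / 7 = 0.71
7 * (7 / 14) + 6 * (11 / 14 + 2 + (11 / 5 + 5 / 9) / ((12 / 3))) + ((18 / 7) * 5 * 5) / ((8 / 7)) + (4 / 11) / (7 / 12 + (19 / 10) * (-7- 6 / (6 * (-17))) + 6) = 2506882457 / 31124940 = 80.54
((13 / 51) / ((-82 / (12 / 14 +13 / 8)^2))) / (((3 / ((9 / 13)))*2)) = -19321 / 8743168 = -0.00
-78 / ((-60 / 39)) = 507 / 10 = 50.70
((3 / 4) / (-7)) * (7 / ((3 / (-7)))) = 7 / 4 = 1.75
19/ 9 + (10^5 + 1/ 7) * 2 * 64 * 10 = 8064011653/ 63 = 128000184.97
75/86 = 0.87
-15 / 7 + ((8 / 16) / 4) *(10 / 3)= -1.73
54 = 54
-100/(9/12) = -400/3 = -133.33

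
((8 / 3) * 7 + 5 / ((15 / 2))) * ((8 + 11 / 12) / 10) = 3103 / 180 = 17.24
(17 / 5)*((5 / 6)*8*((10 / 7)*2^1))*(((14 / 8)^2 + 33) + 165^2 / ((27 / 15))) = 6873015 / 7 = 981859.29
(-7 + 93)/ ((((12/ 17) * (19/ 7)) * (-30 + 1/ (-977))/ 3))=-4999309/ 1113818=-4.49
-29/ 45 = -0.64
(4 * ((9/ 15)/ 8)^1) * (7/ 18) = 7/ 60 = 0.12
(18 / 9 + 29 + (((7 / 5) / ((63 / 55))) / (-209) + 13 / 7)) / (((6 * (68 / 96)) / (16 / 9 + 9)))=15257324 / 183141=83.31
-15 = -15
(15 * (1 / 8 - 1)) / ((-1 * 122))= 105 / 976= 0.11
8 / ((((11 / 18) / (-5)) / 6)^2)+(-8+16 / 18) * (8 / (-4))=21010688 / 1089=19293.56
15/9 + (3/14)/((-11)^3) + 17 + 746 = 42746387/55902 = 764.67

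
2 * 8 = 16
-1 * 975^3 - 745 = -926860120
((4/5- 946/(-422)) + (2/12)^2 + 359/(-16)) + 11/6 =-2663869/151920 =-17.53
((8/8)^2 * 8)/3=8/3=2.67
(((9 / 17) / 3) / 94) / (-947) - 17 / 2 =-6431552 / 756653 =-8.50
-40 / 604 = -0.07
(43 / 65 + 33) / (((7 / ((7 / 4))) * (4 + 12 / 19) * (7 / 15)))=31179 / 8008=3.89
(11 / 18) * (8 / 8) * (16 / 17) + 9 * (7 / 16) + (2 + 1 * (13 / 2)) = 31855 / 2448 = 13.01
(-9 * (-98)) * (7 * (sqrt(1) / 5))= 6174 / 5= 1234.80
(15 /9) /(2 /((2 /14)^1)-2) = 5 /36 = 0.14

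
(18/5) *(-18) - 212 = -1384/5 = -276.80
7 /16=0.44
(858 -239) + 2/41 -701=-3360/41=-81.95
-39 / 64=-0.61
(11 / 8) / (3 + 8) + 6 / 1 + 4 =81 / 8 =10.12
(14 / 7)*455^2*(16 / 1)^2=105996800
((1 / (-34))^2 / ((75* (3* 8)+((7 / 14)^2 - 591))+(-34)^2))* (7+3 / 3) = 8 / 2734229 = 0.00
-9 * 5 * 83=-3735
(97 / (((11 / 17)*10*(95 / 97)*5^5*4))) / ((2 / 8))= 159953 / 32656250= 0.00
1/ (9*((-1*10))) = -0.01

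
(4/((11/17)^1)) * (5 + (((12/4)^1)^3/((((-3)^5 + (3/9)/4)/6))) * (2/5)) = 4691116/160325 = 29.26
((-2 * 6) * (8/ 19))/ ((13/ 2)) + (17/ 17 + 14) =3513/ 247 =14.22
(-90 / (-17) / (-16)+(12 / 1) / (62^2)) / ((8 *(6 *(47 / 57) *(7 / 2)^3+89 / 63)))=-51275889 / 267243782704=-0.00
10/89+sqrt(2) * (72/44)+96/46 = 4.51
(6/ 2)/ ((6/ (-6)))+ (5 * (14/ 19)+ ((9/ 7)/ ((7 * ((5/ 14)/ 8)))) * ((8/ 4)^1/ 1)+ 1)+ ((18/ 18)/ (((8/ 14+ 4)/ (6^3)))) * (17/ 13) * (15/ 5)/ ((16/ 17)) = 114453439/ 553280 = 206.86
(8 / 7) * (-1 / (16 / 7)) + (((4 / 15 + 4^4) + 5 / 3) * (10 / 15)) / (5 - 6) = -172.46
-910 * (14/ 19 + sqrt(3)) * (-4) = 50960/ 19 + 3640 * sqrt(3) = 8986.77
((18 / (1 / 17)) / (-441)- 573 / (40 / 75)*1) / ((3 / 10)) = -2107135 / 588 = -3583.56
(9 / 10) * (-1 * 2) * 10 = -18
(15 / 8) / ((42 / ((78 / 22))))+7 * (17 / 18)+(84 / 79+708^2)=439090064381 / 875952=501271.83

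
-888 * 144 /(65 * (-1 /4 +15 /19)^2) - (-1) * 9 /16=-11816435367 /1748240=-6759.05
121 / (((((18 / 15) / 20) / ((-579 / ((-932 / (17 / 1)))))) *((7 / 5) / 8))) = 198500500 / 1631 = 121704.78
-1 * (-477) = 477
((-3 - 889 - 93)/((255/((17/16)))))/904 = -197/43392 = -0.00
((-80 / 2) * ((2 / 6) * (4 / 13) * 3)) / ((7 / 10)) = -1600 / 91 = -17.58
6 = 6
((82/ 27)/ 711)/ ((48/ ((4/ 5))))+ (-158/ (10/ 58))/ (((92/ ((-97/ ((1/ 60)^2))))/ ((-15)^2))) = 10366602877170943/ 13245930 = 782625521.74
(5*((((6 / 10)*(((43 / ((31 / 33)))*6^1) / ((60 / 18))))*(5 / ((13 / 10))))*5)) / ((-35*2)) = -191565 / 2821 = -67.91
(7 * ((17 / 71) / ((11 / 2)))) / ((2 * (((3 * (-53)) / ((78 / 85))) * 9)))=-182 / 1862685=-0.00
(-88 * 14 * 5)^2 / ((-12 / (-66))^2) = 1147854400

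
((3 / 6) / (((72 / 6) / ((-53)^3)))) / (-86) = 148877 / 2064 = 72.13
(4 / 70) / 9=2 / 315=0.01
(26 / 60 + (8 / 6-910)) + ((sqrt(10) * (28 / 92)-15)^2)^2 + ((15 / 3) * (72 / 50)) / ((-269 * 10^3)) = 7193882111046334 / 141144804375-50196300 * sqrt(10) / 12167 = 37921.77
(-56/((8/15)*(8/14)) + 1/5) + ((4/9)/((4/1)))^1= -33019/180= -183.44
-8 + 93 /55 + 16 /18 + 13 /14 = -31127 /6930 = -4.49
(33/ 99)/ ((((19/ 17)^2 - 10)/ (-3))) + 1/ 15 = 0.18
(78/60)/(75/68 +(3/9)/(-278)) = 1.18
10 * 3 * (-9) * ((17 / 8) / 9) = -255 / 4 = -63.75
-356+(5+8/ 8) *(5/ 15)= -354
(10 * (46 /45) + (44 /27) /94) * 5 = 64970 /1269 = 51.20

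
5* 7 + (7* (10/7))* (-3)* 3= -55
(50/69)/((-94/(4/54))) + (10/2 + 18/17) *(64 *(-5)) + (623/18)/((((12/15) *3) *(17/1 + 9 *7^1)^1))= -369375113867/190532736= -1938.64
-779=-779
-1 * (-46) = 46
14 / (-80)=-0.18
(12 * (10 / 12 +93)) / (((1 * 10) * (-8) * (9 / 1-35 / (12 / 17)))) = 1689 / 4870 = 0.35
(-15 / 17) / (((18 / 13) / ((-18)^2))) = -3510 / 17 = -206.47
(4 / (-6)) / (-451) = 2 / 1353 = 0.00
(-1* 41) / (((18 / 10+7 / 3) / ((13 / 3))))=-2665 / 62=-42.98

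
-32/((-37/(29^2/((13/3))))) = 80736/481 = 167.85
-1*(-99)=99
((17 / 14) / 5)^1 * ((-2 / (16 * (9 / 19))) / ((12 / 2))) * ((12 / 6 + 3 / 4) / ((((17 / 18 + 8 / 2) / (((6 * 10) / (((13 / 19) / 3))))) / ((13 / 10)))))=-2.03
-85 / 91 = -0.93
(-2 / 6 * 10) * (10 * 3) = -100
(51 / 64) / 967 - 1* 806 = -49881677 / 61888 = -806.00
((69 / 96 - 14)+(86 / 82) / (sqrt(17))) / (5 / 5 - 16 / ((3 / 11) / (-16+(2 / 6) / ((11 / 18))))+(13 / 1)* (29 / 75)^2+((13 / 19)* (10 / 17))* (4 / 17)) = -13126921875 / 899134239296+78125625* sqrt(17) / 1152015744098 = -0.01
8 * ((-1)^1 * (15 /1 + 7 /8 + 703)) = -5751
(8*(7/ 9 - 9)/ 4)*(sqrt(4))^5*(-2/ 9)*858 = 2708992/ 27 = 100333.04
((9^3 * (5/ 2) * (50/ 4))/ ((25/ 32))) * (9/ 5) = 52488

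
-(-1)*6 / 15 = 2 / 5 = 0.40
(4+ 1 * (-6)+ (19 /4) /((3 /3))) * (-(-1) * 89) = 979 /4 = 244.75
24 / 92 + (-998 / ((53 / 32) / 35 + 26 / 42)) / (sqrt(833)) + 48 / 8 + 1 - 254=-5675 / 23 - 479040 * sqrt(17) / 38063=-298.63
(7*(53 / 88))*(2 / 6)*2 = 371 / 132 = 2.81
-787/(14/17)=-13379/14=-955.64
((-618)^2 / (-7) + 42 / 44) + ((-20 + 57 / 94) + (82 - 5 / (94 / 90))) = -197242006 / 3619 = -54501.80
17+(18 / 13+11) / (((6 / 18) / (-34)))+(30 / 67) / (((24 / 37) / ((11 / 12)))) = -52075961 / 41808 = -1245.60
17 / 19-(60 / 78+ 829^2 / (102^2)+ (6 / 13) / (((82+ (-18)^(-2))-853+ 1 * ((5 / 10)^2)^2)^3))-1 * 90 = -399663187580921381908118177 / 2563094382808643009670708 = -155.93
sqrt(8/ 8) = 1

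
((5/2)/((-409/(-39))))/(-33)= -65/8998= -0.01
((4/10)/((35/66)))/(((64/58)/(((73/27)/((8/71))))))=1653377/100800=16.40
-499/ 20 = -24.95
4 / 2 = 2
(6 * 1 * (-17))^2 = 10404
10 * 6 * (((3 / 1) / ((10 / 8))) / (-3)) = -48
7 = 7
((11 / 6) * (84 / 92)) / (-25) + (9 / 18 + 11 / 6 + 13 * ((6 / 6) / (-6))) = 172 / 1725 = 0.10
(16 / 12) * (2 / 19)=8 / 57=0.14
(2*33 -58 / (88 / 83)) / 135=497 / 5940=0.08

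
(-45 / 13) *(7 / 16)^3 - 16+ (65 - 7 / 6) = 7594783 / 159744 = 47.54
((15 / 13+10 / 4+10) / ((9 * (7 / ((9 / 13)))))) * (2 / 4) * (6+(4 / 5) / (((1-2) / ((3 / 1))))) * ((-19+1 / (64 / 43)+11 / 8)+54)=1515069 / 151424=10.01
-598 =-598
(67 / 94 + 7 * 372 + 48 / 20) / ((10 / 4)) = 1225343 / 1175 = 1042.85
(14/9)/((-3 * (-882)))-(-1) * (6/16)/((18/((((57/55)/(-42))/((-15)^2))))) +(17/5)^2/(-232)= -106878539/2170476000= -0.05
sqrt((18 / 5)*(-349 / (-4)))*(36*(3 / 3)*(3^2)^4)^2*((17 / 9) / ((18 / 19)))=166849090596*sqrt(3490) / 5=1971362781673.28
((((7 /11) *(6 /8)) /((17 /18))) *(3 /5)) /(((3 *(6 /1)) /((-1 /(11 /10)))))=-63 /4114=-0.02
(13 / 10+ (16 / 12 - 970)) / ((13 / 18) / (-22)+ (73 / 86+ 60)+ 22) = -82361598 / 7050955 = -11.68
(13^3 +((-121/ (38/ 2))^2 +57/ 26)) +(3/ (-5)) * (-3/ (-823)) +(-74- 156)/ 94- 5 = 4052292873647/ 1815299330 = 2232.30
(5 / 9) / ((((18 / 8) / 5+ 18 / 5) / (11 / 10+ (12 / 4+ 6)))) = 1010 / 729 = 1.39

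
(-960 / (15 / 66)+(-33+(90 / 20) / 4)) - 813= -40551 / 8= -5068.88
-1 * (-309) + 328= 637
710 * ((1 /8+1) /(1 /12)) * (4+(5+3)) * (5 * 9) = 5175900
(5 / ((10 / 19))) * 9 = 171 / 2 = 85.50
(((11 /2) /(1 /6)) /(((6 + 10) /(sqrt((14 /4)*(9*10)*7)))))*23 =15939*sqrt(5) /16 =2227.54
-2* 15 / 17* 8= -240 / 17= -14.12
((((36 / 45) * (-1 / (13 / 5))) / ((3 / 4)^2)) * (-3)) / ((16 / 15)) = 20 / 13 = 1.54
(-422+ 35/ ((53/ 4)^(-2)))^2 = 8383782969/ 256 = 32749152.22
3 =3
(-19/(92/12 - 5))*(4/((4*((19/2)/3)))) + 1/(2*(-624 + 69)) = -4997/2220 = -2.25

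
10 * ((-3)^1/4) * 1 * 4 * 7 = -210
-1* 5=-5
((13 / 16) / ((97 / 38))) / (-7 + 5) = -247 / 1552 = -0.16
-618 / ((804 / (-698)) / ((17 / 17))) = 35947 / 67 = 536.52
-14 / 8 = -7 / 4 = -1.75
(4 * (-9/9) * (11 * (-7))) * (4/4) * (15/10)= 462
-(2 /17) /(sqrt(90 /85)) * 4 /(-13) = 4 * sqrt(34) /663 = 0.04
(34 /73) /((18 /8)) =136 /657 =0.21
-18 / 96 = -0.19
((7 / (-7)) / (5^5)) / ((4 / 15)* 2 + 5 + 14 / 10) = -3 / 65000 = -0.00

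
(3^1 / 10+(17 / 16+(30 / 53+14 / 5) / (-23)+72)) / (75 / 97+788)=692583783 / 7461352720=0.09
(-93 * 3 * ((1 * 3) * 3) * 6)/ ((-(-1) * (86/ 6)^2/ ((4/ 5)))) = -58.67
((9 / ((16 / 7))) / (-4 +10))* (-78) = -819 / 16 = -51.19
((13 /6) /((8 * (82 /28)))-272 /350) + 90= 15380101 /172200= 89.32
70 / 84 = 5 / 6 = 0.83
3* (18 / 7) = 54 / 7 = 7.71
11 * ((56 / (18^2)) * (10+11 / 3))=6314 / 243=25.98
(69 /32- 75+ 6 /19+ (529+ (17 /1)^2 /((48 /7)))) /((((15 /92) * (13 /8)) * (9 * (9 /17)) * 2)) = 197.49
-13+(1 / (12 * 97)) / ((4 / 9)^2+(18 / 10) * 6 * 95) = -419267341 / 32251336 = -13.00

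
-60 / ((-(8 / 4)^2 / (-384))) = -5760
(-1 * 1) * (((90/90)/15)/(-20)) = 1/300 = 0.00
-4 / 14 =-2 / 7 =-0.29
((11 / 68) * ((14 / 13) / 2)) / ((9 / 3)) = 77 / 2652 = 0.03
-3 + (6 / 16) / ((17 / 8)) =-48 / 17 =-2.82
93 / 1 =93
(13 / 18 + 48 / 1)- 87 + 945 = 16321 / 18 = 906.72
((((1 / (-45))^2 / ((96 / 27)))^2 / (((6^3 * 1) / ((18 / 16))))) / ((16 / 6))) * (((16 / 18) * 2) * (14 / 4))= 7 / 29859840000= 0.00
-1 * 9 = -9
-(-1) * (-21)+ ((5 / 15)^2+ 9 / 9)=-179 / 9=-19.89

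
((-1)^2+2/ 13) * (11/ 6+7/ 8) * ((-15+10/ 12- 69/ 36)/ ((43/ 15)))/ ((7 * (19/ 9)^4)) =-158284125/ 1255251872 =-0.13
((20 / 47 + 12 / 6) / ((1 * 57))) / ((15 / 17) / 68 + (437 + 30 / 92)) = 53176 / 546514637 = 0.00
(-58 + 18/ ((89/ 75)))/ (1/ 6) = -22872/ 89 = -256.99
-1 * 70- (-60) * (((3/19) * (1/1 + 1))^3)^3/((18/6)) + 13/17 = -379799993869243/5485690862243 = -69.23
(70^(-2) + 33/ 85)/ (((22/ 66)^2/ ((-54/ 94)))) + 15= 50863749/ 3915100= 12.99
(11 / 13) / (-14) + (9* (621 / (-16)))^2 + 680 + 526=2870653379 / 23296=123225.16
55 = 55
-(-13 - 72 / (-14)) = 55 / 7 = 7.86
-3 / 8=-0.38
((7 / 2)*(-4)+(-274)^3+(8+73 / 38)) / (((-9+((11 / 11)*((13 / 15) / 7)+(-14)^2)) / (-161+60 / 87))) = 381578781158715 / 21652096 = 17623179.81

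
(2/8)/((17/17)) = 1/4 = 0.25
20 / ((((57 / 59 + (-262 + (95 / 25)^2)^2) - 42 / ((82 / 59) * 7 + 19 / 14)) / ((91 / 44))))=153637290625 / 227624431861728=0.00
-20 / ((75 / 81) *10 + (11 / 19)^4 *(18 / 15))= -2.13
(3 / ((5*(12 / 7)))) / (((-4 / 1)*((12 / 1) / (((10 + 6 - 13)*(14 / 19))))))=-49 / 3040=-0.02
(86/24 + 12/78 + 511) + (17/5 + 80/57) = 2566531/4940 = 519.54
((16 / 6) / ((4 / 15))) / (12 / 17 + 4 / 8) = 340 / 41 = 8.29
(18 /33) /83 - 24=-21906 /913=-23.99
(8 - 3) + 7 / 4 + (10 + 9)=103 / 4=25.75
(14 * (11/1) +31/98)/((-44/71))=-1073733/4312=-249.01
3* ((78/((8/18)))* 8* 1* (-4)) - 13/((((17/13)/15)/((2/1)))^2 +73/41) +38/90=-8430498296509/500181705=-16854.87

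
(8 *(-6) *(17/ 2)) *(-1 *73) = 29784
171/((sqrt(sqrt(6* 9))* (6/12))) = 57* 2^(3/4)* 3^(1/4) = 126.16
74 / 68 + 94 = 3233 / 34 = 95.09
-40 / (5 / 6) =-48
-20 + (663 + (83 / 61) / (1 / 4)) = 39555 / 61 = 648.44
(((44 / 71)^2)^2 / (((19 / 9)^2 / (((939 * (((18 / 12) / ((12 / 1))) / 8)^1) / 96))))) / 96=123731091 / 2348445911296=0.00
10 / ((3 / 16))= 160 / 3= 53.33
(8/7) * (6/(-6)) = -8/7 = -1.14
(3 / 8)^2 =9 / 64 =0.14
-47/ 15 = -3.13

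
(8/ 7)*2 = 16/ 7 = 2.29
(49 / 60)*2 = 49 / 30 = 1.63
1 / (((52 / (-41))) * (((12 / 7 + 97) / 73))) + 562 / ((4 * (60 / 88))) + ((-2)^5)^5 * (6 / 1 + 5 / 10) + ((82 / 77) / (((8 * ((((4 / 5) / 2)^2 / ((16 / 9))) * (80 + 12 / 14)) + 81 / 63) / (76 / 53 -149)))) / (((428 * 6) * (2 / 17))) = -118662949430309423959 / 544066893240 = -218103602.53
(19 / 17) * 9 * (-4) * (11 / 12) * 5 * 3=-9405 / 17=-553.24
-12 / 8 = -3 / 2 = -1.50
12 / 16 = 3 / 4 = 0.75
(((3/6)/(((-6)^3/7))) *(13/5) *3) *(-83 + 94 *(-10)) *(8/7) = 4433/30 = 147.77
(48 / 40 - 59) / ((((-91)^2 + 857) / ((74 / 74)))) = -0.01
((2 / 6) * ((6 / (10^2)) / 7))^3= 1 / 42875000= 0.00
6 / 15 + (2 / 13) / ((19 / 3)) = 524 / 1235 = 0.42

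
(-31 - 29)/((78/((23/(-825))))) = 46/2145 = 0.02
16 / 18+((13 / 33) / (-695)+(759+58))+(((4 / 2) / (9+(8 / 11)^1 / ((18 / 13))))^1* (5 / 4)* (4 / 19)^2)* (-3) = 19156420879538 / 23422804515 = 817.85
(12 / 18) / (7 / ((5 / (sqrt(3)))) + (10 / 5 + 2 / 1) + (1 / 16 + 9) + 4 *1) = 10400 / 260799 - 2560 *sqrt(3) / 782397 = 0.03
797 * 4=3188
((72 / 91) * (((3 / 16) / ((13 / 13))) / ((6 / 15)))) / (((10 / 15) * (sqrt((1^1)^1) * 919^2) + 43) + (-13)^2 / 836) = 84645 / 128511505213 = 0.00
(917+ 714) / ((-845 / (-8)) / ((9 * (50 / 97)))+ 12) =46.91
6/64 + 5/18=107/288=0.37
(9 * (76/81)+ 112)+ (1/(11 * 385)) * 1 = 4590749/38115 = 120.44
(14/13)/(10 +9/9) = 14/143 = 0.10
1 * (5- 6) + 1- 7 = -7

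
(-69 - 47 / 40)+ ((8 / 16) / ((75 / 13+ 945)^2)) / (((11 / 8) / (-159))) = -9827231747 / 140038800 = -70.18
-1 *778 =-778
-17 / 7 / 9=-17 / 63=-0.27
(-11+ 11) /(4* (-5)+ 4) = 0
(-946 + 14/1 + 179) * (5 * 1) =-3765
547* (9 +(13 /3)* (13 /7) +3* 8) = 471514 /21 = 22453.05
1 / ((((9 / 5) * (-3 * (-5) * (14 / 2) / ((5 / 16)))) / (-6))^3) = -125 / 128024064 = -0.00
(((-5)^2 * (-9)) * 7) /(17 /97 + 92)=-152775 /8941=-17.09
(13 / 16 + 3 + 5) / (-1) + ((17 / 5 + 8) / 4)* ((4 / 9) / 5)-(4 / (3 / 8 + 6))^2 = -9314557 / 1040400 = -8.95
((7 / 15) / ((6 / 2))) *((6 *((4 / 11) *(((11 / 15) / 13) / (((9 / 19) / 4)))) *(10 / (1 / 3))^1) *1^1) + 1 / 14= 120923 / 24570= 4.92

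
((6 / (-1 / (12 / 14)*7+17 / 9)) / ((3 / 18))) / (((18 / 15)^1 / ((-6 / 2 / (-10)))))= -162 / 113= -1.43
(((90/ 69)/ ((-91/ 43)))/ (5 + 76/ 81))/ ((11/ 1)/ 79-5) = 1375785/ 64430912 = 0.02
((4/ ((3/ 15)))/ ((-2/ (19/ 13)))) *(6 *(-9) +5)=716.15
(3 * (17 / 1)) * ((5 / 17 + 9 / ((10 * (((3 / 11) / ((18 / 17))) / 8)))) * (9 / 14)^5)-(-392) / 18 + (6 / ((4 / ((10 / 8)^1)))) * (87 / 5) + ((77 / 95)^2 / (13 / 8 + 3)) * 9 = 143961026063 / 673192800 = 213.85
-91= -91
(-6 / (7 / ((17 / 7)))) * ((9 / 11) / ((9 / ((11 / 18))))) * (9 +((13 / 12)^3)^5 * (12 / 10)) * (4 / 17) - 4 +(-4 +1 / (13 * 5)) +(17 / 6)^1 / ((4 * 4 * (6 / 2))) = -8.28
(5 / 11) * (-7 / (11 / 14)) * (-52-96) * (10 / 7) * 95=9842000 / 121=81338.84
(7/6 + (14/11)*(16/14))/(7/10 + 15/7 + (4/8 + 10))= 6055/30822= 0.20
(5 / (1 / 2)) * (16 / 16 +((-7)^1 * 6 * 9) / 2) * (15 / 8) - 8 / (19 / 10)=-67055 / 19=-3529.21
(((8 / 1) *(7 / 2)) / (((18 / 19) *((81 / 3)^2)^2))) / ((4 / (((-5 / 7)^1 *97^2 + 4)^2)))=42001367491 / 66961566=627.25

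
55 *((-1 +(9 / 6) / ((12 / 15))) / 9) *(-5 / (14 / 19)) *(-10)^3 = 653125 / 18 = 36284.72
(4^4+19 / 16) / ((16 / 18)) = 37035 / 128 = 289.34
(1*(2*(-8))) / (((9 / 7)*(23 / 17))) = -1904 / 207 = -9.20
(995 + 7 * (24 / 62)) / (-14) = -30929 / 434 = -71.26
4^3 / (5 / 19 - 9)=-608 / 83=-7.33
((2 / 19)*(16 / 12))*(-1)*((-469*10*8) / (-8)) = -37520 / 57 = -658.25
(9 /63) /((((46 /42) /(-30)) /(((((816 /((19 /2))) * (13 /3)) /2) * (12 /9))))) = -424320 /437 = -970.98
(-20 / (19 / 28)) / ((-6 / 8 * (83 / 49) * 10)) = 10976 / 4731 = 2.32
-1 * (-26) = 26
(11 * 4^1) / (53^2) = 44 / 2809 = 0.02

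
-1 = -1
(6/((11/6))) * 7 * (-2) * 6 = -3024/11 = -274.91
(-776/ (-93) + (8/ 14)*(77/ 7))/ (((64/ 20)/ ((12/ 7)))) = 11905/ 1519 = 7.84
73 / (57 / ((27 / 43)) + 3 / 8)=0.80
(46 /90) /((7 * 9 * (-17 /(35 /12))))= -23 /16524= -0.00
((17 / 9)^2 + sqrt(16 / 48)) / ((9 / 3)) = sqrt(3) / 9 + 289 / 243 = 1.38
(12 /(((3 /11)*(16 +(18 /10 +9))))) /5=22 /67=0.33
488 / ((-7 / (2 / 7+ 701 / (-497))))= 272792 / 3479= 78.41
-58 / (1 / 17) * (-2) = 1972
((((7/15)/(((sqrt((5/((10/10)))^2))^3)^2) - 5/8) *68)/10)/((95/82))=-816757843/222656250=-3.67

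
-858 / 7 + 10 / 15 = -2560 / 21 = -121.90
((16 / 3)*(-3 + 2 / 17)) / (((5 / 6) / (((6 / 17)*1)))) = -9408 / 1445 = -6.51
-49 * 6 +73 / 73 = -293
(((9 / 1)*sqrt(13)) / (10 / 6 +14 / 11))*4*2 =2376*sqrt(13) / 97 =88.32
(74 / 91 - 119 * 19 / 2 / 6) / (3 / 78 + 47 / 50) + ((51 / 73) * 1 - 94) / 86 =-16167591641 / 83848968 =-192.82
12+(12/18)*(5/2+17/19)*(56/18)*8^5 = 39454724/171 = 230729.38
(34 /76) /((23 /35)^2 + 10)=20825 /485602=0.04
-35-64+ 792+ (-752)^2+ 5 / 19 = 10757748 / 19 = 566197.26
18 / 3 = 6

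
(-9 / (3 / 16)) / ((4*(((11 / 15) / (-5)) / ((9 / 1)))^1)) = 8100 / 11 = 736.36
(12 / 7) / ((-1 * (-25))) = 12 / 175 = 0.07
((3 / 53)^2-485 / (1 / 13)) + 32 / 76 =-6304.58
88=88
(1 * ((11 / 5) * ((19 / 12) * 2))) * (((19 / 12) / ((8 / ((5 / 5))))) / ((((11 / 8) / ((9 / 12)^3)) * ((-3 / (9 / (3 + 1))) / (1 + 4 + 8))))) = -42237 / 10240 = -4.12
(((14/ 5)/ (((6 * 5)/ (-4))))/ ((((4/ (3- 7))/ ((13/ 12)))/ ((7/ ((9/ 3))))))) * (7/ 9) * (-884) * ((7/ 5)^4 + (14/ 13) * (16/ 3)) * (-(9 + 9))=141684296936/ 1265625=111948.09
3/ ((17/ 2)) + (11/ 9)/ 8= 0.51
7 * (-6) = -42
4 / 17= 0.24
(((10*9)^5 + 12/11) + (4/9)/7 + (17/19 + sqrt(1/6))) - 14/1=sqrt(6)/6 + 77749818142643/13167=5904899988.46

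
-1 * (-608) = 608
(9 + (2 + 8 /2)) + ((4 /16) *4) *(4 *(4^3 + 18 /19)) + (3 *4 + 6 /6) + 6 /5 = 27454 /95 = 288.99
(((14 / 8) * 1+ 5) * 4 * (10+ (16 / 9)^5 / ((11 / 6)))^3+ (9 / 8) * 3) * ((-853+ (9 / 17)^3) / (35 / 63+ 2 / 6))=-38171126056674366539175595 / 193136112130213296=-197638471.83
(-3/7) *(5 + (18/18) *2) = -3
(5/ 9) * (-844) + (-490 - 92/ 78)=-112328/ 117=-960.07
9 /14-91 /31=-995 /434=-2.29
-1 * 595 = -595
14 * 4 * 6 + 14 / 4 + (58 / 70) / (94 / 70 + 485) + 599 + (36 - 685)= 2463949 / 8511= 289.50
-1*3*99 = -297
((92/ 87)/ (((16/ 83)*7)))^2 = 3644281/ 5934096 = 0.61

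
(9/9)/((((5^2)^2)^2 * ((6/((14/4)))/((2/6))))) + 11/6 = 25781257/14062500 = 1.83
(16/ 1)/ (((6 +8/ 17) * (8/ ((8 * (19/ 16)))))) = 323/ 110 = 2.94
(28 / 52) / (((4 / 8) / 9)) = 126 / 13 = 9.69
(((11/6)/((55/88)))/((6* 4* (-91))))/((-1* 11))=0.00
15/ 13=1.15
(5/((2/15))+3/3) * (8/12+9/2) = 2387/12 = 198.92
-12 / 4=-3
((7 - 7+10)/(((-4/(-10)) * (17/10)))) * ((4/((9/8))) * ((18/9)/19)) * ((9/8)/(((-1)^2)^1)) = 2000/323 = 6.19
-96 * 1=-96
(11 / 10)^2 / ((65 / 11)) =1331 / 6500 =0.20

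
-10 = -10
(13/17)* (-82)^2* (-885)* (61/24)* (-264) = 51908305020/17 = 3053429707.06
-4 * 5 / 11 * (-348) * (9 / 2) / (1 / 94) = 2944080 / 11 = 267643.64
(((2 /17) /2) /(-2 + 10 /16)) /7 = -8 /1309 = -0.01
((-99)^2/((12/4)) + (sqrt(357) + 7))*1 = sqrt(357) + 3274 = 3292.89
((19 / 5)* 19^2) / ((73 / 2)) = 13718 / 365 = 37.58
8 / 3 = 2.67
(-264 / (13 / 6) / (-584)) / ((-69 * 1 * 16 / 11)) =-363 / 174616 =-0.00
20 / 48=5 / 12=0.42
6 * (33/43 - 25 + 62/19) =-102792/817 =-125.82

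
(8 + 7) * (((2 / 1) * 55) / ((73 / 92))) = 151800 / 73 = 2079.45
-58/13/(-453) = 58/5889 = 0.01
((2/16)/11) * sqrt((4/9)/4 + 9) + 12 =sqrt(82)/264 + 12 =12.03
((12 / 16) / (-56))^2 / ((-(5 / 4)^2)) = -9 / 78400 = -0.00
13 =13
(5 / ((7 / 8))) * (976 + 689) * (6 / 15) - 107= 25891 / 7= 3698.71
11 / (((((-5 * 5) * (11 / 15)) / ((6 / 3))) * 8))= -3 / 20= -0.15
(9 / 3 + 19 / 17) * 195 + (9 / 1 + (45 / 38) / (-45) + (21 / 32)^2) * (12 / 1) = 75725121 / 82688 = 915.79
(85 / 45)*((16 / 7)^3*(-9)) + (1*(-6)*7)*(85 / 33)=-1174122 / 3773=-311.19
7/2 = 3.50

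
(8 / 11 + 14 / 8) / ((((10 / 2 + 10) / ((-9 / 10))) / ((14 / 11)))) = -2289 / 12100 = -0.19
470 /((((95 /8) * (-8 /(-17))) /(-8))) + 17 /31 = -672.29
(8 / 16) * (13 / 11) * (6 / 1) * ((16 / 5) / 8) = 78 / 55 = 1.42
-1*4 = -4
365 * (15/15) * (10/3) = 3650/3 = 1216.67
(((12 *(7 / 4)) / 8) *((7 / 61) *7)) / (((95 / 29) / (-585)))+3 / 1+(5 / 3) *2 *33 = -263.55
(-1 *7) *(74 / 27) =-518 / 27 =-19.19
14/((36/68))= 238/9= 26.44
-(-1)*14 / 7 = 2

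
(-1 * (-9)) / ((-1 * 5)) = -9 / 5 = -1.80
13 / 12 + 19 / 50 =439 / 300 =1.46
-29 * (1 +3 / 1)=-116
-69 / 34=-2.03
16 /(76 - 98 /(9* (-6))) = 432 /2101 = 0.21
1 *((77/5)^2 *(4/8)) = 5929/50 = 118.58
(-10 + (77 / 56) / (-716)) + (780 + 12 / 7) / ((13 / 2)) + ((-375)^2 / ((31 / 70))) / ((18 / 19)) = 5417874186281 / 16158688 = 335291.71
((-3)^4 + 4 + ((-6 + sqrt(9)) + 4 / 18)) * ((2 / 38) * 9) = 740 / 19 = 38.95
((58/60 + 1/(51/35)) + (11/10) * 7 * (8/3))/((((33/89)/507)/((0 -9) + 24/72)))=-442491179/1683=-262918.11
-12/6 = -2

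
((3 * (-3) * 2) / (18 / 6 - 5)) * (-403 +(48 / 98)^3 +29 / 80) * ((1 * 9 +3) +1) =-443252864223 / 9411920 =-47094.84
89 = 89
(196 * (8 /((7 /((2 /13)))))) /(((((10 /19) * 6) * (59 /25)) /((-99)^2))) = 34760880 /767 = 45320.57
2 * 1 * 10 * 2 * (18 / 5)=144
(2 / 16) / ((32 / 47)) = 47 / 256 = 0.18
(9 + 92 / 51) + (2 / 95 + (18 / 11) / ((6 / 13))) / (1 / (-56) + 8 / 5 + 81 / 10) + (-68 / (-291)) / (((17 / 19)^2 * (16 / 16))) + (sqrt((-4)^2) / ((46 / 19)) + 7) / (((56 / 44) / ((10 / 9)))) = 25746720923654 / 1353832217199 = 19.02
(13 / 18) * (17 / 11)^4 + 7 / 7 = 1349311 / 263538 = 5.12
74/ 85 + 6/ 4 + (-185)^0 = 573/ 170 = 3.37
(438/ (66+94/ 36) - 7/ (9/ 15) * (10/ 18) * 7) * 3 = -1300007/ 11115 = -116.96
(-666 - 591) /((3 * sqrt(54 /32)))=-1676 * sqrt(3) /9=-322.55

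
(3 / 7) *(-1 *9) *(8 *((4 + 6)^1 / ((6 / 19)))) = -6840 / 7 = -977.14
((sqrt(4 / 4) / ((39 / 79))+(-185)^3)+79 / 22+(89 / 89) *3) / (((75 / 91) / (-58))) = 1102802951971 / 2475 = 445576950.29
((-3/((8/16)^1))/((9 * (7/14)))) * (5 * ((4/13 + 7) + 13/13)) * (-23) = 16560/13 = 1273.85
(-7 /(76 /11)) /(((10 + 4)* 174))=-11 /26448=-0.00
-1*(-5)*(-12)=-60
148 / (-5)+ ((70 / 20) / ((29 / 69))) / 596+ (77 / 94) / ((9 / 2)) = -2149764847 / 73111320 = -29.40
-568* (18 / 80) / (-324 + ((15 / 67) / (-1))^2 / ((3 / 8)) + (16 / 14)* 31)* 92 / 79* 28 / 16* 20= 3232766817 / 179005705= 18.06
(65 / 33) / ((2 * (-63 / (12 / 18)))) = -65 / 6237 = -0.01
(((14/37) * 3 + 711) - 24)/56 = 25461/2072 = 12.29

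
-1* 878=-878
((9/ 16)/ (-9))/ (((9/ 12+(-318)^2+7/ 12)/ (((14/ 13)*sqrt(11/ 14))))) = -3*sqrt(154)/ 63102208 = -0.00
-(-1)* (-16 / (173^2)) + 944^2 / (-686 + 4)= -13335410128 / 10205789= -1306.65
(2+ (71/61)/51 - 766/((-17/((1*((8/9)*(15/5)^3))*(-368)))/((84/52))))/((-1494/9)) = 25999012207/6713538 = 3872.62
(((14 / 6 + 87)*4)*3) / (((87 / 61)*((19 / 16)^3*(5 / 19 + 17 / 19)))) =133922816 / 345477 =387.65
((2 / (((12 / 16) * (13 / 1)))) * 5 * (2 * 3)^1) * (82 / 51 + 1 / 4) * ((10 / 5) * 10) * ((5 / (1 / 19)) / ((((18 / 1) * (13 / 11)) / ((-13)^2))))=79211000 / 459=172572.98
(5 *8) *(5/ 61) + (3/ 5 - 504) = -152537/ 305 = -500.12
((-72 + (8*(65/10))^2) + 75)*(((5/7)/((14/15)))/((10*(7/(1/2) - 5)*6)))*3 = 13535/1176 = 11.51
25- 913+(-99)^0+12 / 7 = -6197 / 7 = -885.29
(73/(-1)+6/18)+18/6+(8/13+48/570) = -255523/3705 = -68.97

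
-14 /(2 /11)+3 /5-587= -3317 /5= -663.40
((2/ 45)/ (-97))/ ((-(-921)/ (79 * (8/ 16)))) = -79/ 4020165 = -0.00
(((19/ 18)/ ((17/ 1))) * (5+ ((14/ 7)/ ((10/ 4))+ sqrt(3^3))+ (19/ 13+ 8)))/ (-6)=-4712/ 29835 - 19 * sqrt(3)/ 612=-0.21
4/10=0.40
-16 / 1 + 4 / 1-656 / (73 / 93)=-61884 / 73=-847.73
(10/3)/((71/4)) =40/213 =0.19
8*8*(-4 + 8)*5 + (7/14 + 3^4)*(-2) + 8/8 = 1118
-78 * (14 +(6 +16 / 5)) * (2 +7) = -81432 / 5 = -16286.40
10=10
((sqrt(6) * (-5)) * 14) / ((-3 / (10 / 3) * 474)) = 350 * sqrt(6) / 2133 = 0.40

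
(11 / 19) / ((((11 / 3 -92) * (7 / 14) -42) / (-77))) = 462 / 893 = 0.52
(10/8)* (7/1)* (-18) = -315/2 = -157.50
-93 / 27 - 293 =-2668 / 9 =-296.44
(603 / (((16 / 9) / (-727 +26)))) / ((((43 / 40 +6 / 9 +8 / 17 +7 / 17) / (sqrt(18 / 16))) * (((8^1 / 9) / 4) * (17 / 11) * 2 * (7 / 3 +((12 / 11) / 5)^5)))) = -25589408667197203125 * sqrt(2) / 603602073878816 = -59954.88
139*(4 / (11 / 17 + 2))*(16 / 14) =240.05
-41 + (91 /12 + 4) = -353 /12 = -29.42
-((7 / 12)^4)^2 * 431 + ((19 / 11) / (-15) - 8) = -328569771353 / 23648993280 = -13.89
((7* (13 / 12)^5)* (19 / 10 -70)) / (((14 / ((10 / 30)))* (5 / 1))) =-84283511 / 24883200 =-3.39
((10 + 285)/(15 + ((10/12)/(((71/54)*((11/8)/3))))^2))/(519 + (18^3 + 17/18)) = 215926194/78630580535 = 0.00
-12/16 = -3/4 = -0.75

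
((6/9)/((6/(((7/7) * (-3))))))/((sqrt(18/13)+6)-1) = -65/921+sqrt(26)/307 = -0.05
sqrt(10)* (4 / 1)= 4* sqrt(10)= 12.65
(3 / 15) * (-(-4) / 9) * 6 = 8 / 15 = 0.53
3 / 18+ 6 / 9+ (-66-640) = -4231 / 6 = -705.17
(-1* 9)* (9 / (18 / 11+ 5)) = -891 / 73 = -12.21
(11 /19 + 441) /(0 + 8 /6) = 331.18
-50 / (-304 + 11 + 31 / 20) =1000 / 5829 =0.17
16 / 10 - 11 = -47 / 5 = -9.40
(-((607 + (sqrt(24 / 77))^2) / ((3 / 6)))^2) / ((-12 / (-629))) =-1375483468301 / 17787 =-77330829.72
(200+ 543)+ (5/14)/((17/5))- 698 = 10735/238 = 45.11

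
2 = 2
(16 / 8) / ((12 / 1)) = 1 / 6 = 0.17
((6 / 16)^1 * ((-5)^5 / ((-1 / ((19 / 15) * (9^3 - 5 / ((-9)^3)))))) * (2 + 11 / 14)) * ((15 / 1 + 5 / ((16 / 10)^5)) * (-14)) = -20803589022653125 / 31850496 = -653163737.94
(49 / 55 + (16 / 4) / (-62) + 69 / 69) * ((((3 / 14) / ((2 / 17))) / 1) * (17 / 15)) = 449973 / 119350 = 3.77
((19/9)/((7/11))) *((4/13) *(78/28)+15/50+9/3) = 20273/1470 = 13.79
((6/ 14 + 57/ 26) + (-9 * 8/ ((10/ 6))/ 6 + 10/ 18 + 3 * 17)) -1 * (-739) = 6437147/ 8190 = 785.98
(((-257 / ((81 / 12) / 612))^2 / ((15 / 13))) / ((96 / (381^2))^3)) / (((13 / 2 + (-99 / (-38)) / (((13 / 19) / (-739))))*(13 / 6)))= -3123568411513792980231 / 11678720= -267458112833751.73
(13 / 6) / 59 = 13 / 354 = 0.04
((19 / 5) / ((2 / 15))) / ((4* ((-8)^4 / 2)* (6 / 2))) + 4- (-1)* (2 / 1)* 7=294931 / 16384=18.00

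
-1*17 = -17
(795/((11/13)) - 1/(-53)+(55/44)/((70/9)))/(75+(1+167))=30680143/7933464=3.87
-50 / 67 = -0.75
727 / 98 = 7.42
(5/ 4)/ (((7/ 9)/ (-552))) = -6210/ 7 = -887.14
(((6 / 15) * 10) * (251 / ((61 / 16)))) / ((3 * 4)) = 4016 / 183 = 21.95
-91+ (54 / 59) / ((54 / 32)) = -90.46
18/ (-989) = -18/ 989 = -0.02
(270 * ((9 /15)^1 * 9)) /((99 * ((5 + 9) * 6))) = 0.18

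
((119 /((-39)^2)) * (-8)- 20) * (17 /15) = -533324 /22815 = -23.38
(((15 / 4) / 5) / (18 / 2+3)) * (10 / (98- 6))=5 / 736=0.01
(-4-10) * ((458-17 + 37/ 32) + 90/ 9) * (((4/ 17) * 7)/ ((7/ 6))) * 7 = -2126943/ 34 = -62557.15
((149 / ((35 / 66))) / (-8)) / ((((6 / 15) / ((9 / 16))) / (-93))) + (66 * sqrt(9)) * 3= 4647753 / 896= 5187.22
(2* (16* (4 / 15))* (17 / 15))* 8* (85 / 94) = 147968 / 2115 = 69.96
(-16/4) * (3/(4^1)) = -3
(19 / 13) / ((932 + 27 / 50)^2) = 47500 / 28263002677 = 0.00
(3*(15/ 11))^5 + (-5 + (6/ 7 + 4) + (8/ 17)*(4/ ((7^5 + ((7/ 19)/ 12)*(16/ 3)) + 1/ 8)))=504823053379558000/ 440650376688599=1145.63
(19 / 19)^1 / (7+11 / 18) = 18 / 137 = 0.13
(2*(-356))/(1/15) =-10680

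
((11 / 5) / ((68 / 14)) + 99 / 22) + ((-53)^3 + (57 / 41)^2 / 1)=-21271306279 / 142885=-148870.11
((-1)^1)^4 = 1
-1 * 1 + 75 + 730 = 804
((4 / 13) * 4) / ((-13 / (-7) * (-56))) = -2 / 169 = -0.01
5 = 5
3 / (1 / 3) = 9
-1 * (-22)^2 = -484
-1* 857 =-857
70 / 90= 7 / 9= 0.78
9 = 9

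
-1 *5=-5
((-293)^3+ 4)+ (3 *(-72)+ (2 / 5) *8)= -125769829 / 5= -25153965.80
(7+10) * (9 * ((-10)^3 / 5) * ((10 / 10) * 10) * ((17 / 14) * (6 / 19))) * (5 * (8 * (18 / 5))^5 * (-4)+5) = 1627422945494832 / 35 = 46497798442709.49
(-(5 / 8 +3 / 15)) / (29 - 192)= 33 / 6520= 0.01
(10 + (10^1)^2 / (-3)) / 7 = -3.33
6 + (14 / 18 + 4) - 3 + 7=133 / 9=14.78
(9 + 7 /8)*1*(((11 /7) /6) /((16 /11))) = 9559 /5376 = 1.78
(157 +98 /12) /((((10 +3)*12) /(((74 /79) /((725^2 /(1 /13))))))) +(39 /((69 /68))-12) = 153601653723341 /5810588842500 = 26.43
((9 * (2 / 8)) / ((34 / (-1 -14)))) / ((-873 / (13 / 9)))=65 / 39576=0.00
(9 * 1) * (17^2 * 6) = 15606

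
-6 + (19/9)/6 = -5.65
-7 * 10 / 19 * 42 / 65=-588 / 247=-2.38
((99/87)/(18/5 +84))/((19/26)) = 715/40223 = 0.02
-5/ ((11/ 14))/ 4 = -35/ 22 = -1.59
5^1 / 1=5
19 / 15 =1.27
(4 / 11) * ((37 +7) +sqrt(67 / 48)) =sqrt(201) / 33 +16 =16.43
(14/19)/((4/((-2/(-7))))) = 1/19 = 0.05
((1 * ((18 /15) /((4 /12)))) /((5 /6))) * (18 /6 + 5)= 864 /25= 34.56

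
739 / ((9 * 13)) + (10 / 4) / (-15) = 1439 / 234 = 6.15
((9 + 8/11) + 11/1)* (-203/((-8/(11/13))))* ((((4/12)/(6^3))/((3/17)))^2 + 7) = 102034007537/32752512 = 3115.30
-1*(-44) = 44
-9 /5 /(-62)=9 /310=0.03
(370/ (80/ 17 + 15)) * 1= 1258/ 67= 18.78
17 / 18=0.94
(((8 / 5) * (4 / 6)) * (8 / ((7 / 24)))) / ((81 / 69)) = 23552 / 945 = 24.92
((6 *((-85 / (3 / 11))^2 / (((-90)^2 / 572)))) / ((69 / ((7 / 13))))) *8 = 43081808 / 16767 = 2569.44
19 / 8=2.38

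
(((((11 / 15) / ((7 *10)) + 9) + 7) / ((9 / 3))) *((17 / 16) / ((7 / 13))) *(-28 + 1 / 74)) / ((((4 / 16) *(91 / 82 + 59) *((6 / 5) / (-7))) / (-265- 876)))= -51420628648883 / 393925680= -130533.83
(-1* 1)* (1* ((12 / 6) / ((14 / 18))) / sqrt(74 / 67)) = -9* sqrt(4958) / 259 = -2.45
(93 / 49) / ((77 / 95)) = 8835 / 3773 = 2.34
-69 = -69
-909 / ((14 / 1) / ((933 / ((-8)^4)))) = -848097 / 57344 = -14.79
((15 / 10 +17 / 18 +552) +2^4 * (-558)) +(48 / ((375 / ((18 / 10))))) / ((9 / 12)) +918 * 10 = 4537978 / 5625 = 806.75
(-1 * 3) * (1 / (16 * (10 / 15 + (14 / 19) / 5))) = -855 / 3712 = -0.23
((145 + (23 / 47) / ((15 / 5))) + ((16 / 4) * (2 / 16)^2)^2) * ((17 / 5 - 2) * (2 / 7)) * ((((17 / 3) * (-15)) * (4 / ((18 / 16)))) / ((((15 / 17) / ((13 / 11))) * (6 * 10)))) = -1789680763 / 4568400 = -391.75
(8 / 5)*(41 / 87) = 0.75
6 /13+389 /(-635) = -1247 /8255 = -0.15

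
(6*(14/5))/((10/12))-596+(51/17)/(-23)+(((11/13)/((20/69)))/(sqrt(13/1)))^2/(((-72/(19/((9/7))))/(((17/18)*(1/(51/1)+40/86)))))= -1946521604471597/3379189881600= -576.03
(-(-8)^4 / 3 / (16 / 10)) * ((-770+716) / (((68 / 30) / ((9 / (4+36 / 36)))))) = 622080 / 17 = 36592.94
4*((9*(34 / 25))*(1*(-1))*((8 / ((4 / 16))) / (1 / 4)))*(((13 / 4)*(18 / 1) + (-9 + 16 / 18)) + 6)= -1766912 / 5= -353382.40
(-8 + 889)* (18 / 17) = 932.82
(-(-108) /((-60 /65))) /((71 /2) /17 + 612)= -0.19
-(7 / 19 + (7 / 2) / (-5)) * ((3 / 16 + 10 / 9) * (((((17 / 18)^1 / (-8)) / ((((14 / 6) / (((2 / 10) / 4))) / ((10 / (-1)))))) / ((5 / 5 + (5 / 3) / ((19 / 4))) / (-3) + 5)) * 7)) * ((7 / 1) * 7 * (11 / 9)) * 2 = 11994367 / 5975040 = 2.01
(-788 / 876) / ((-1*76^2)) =197 / 1264944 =0.00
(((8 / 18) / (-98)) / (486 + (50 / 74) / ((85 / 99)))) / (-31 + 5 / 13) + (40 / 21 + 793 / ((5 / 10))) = 3282179655131 / 2066987727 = 1587.90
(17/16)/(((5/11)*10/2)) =187/400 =0.47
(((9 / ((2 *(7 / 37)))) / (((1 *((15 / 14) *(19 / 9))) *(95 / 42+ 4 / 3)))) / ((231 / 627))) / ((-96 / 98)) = -48951 / 6040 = -8.10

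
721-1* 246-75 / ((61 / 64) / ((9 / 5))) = 20335 / 61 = 333.36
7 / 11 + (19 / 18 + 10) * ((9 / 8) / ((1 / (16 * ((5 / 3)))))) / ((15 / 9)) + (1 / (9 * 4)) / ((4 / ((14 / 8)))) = 1264973 / 6336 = 199.65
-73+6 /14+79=45 /7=6.43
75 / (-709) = -75 / 709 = -0.11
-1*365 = -365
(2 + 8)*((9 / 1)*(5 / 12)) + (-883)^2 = 1559453 / 2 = 779726.50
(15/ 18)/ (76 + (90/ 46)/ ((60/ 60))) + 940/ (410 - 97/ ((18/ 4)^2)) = 411444325/ 176549538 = 2.33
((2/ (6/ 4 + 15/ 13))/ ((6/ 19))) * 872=430768/ 207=2081.00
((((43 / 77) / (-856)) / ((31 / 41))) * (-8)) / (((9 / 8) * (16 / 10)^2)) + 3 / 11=0.28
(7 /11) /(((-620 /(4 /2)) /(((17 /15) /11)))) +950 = 534517381 /562650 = 950.00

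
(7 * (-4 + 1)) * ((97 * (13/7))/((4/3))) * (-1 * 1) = 11349/4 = 2837.25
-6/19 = -0.32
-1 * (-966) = 966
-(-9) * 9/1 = 81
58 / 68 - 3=-73 / 34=-2.15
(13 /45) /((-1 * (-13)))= 1 /45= 0.02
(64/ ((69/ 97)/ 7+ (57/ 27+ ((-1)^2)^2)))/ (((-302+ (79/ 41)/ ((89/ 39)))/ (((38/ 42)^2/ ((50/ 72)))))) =-294398284032/ 3775631555675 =-0.08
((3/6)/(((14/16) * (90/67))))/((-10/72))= -3.06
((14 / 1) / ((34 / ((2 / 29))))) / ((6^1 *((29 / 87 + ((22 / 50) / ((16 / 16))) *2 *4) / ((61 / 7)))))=1525 / 142477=0.01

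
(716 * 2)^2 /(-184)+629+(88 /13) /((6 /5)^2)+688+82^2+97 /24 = -66628151 /21528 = -3094.95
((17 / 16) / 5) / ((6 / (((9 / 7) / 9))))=0.01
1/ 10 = 0.10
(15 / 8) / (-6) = -5 / 16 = -0.31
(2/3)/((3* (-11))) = -2/99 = -0.02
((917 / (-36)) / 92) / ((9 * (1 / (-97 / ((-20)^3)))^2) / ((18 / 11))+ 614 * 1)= -0.00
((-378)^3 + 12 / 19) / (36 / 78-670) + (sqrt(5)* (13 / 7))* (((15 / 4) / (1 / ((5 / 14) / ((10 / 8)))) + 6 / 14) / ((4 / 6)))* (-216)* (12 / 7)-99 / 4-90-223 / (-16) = 3330958855 / 41344-75816* sqrt(5) / 49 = 77107.13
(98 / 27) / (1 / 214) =20972 / 27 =776.74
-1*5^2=-25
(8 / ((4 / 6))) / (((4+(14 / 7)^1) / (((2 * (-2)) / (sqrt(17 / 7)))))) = -8 * sqrt(119) / 17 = -5.13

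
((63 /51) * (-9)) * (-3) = 567 /17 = 33.35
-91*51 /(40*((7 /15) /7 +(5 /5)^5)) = -13923 /128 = -108.77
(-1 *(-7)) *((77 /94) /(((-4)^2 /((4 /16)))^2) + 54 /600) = 0.63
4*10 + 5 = 45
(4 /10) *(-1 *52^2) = -1081.60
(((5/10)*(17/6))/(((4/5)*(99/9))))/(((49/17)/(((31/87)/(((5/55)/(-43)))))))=-1926185/204624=-9.41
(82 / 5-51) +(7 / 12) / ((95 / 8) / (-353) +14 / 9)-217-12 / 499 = -24247018292 / 96509095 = -251.24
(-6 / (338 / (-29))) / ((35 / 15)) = 261 / 1183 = 0.22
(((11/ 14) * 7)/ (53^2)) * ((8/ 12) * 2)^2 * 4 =352/ 25281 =0.01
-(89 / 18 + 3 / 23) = -2101 / 414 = -5.07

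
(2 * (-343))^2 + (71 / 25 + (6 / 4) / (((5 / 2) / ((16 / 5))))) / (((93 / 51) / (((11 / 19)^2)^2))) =47529649138643 / 100998775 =470596.29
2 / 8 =1 / 4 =0.25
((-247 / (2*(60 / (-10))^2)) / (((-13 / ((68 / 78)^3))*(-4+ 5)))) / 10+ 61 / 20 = 6550565 / 2135484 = 3.07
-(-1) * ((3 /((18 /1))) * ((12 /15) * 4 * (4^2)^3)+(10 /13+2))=426524 /195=2187.30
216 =216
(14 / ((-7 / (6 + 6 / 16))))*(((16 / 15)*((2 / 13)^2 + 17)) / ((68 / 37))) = -106449 / 845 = -125.98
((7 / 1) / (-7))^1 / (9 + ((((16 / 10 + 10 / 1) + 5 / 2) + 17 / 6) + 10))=-15 / 539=-0.03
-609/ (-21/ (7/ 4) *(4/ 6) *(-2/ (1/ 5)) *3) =-203/ 80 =-2.54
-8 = -8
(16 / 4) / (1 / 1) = 4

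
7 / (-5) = -7 / 5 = -1.40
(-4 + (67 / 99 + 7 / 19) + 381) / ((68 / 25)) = 17777575 / 127908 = 138.99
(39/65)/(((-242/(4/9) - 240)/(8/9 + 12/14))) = -44/32949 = -0.00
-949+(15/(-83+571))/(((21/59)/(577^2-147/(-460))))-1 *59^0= 8737143333/314272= 27801.21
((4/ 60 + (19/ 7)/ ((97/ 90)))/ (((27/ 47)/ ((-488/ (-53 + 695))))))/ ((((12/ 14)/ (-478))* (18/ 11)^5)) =2905516755023927/ 17871276690360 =162.58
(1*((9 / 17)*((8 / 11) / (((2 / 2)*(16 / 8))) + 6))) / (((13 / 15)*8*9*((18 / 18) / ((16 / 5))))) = 420 / 2431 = 0.17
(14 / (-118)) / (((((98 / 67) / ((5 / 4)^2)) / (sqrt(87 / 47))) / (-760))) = 159125 * sqrt(4089) / 77644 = 131.05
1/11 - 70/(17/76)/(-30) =5903/561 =10.52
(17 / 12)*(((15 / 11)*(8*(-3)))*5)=-2550 / 11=-231.82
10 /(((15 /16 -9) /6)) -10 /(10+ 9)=-6510 /817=-7.97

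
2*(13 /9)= 26 /9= 2.89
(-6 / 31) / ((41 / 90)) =-540 / 1271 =-0.42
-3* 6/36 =-1/2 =-0.50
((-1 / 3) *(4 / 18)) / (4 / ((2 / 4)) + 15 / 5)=-2 / 297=-0.01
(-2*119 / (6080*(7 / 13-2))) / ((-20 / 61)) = -94367 / 1155200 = -0.08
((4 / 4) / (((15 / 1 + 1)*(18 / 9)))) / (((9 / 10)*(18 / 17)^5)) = 7099285 / 272097792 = 0.03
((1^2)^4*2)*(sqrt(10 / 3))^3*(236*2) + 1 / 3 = 1 / 3 + 9440*sqrt(30) / 9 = 5745.33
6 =6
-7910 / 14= -565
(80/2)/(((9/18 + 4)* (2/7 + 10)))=70/81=0.86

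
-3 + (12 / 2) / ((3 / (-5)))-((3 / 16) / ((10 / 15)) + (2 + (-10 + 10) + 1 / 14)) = -3439 / 224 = -15.35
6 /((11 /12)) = 72 /11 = 6.55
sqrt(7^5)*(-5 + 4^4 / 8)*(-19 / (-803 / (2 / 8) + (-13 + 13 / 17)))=427329*sqrt(7) / 54812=20.63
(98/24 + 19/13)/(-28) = -865/4368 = -0.20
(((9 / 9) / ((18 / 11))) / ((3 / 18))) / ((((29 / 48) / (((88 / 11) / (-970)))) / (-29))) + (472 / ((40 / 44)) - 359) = 78401 / 485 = 161.65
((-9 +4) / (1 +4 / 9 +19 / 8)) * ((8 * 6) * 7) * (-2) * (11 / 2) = 24192 / 5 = 4838.40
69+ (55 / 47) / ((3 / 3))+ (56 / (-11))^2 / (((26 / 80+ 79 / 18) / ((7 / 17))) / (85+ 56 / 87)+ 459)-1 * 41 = 477634209775551 / 16342414457347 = 29.23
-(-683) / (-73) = -683 / 73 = -9.36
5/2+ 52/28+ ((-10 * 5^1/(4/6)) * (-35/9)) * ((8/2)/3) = 49549/126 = 393.25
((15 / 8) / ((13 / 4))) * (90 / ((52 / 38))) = 12825 / 338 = 37.94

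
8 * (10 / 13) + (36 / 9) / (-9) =668 / 117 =5.71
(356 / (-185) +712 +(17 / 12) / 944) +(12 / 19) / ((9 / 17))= 9440432761 / 13272640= 711.27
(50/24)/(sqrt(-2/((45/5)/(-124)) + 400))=25 * sqrt(962)/7696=0.10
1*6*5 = 30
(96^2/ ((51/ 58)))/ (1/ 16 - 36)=-2850816/ 9775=-291.64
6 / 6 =1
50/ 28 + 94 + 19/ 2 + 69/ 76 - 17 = 47451/ 532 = 89.19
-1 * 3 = -3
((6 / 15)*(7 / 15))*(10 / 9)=28 / 135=0.21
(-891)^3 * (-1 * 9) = 6366131739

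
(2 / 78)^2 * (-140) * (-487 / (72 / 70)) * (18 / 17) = 1193150 / 25857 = 46.14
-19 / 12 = -1.58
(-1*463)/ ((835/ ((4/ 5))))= -1852/ 4175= -0.44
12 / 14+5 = 41 / 7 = 5.86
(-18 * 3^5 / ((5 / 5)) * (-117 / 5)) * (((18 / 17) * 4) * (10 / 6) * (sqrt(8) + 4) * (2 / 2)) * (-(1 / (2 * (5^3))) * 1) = -24564384 / 2125- 12282192 * sqrt(2) / 2125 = -19733.66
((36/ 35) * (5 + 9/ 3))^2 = 82944/ 1225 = 67.71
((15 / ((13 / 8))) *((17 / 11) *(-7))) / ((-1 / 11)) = 14280 / 13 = 1098.46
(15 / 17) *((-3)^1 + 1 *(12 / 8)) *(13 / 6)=-195 / 68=-2.87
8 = 8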